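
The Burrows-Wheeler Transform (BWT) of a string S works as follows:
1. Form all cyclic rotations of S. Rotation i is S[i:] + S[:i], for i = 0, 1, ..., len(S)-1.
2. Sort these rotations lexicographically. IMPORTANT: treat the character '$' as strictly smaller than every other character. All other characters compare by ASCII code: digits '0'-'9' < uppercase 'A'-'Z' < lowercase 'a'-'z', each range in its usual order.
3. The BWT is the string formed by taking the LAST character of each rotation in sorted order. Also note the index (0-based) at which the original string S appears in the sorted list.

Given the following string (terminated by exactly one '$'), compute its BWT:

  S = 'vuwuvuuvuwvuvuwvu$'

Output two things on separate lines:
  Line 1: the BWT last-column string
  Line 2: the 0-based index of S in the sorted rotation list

All 18 rotations (rotation i = S[i:]+S[:i]):
  rot[0] = vuwuvuuvuwvuvuwvu$
  rot[1] = uwuvuuvuwvuvuwvu$v
  rot[2] = wuvuuvuwvuvuwvu$vu
  rot[3] = uvuuvuwvuvuwvu$vuw
  rot[4] = vuuvuwvuvuwvu$vuwu
  rot[5] = uuvuwvuvuwvu$vuwuv
  rot[6] = uvuwvuvuwvu$vuwuvu
  rot[7] = vuwvuvuwvu$vuwuvuu
  rot[8] = uwvuvuwvu$vuwuvuuv
  rot[9] = wvuvuwvu$vuwuvuuvu
  rot[10] = vuvuwvu$vuwuvuuvuw
  rot[11] = uvuwvu$vuwuvuuvuwv
  rot[12] = vuwvu$vuwuvuuvuwvu
  rot[13] = uwvu$vuwuvuuvuwvuv
  rot[14] = wvu$vuwuvuuvuwvuvu
  rot[15] = vu$vuwuvuuvuwvuvuw
  rot[16] = u$vuwuvuuvuwvuvuwv
  rot[17] = $vuwuvuuvuwvuvuwvu
Sorted (with $ < everything):
  sorted[0] = $vuwuvuuvuwvuvuwvu  (last char: 'u')
  sorted[1] = u$vuwuvuuvuwvuvuwv  (last char: 'v')
  sorted[2] = uuvuwvuvuwvu$vuwuv  (last char: 'v')
  sorted[3] = uvuuvuwvuvuwvu$vuw  (last char: 'w')
  sorted[4] = uvuwvu$vuwuvuuvuwv  (last char: 'v')
  sorted[5] = uvuwvuvuwvu$vuwuvu  (last char: 'u')
  sorted[6] = uwuvuuvuwvuvuwvu$v  (last char: 'v')
  sorted[7] = uwvu$vuwuvuuvuwvuv  (last char: 'v')
  sorted[8] = uwvuvuwvu$vuwuvuuv  (last char: 'v')
  sorted[9] = vu$vuwuvuuvuwvuvuw  (last char: 'w')
  sorted[10] = vuuvuwvuvuwvu$vuwu  (last char: 'u')
  sorted[11] = vuvuwvu$vuwuvuuvuw  (last char: 'w')
  sorted[12] = vuwuvuuvuwvuvuwvu$  (last char: '$')
  sorted[13] = vuwvu$vuwuvuuvuwvu  (last char: 'u')
  sorted[14] = vuwvuvuwvu$vuwuvuu  (last char: 'u')
  sorted[15] = wuvuuvuwvuvuwvu$vu  (last char: 'u')
  sorted[16] = wvu$vuwuvuuvuwvuvu  (last char: 'u')
  sorted[17] = wvuvuwvu$vuwuvuuvu  (last char: 'u')
Last column: uvvwvuvvvwuw$uuuuu
Original string S is at sorted index 12

Answer: uvvwvuvvvwuw$uuuuu
12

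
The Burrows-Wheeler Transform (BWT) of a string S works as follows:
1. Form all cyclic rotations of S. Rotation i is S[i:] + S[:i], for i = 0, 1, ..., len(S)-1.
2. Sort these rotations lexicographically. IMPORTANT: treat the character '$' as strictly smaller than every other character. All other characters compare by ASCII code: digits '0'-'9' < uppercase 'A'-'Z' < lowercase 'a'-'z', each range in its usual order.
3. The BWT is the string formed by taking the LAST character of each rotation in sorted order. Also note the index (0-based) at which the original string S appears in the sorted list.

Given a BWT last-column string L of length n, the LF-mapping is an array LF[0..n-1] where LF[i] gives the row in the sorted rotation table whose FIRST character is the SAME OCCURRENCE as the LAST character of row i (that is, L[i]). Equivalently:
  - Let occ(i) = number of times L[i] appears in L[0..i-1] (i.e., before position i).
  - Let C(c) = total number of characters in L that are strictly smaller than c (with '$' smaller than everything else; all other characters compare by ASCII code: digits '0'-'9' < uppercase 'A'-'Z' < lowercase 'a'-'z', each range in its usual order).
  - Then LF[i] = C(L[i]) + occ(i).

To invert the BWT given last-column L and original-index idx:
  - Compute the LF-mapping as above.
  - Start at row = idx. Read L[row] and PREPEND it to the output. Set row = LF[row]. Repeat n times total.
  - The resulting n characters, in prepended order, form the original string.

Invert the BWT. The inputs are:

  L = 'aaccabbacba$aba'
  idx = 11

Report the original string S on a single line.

Answer: bcaaacbabbacaa$

Derivation:
LF mapping: 1 2 12 13 3 8 9 4 14 10 5 0 6 11 7
Walk LF starting at row 11, prepending L[row]:
  step 1: row=11, L[11]='$', prepend. Next row=LF[11]=0
  step 2: row=0, L[0]='a', prepend. Next row=LF[0]=1
  step 3: row=1, L[1]='a', prepend. Next row=LF[1]=2
  step 4: row=2, L[2]='c', prepend. Next row=LF[2]=12
  step 5: row=12, L[12]='a', prepend. Next row=LF[12]=6
  step 6: row=6, L[6]='b', prepend. Next row=LF[6]=9
  step 7: row=9, L[9]='b', prepend. Next row=LF[9]=10
  step 8: row=10, L[10]='a', prepend. Next row=LF[10]=5
  step 9: row=5, L[5]='b', prepend. Next row=LF[5]=8
  step 10: row=8, L[8]='c', prepend. Next row=LF[8]=14
  step 11: row=14, L[14]='a', prepend. Next row=LF[14]=7
  step 12: row=7, L[7]='a', prepend. Next row=LF[7]=4
  step 13: row=4, L[4]='a', prepend. Next row=LF[4]=3
  step 14: row=3, L[3]='c', prepend. Next row=LF[3]=13
  step 15: row=13, L[13]='b', prepend. Next row=LF[13]=11
Reversed output: bcaaacbabbacaa$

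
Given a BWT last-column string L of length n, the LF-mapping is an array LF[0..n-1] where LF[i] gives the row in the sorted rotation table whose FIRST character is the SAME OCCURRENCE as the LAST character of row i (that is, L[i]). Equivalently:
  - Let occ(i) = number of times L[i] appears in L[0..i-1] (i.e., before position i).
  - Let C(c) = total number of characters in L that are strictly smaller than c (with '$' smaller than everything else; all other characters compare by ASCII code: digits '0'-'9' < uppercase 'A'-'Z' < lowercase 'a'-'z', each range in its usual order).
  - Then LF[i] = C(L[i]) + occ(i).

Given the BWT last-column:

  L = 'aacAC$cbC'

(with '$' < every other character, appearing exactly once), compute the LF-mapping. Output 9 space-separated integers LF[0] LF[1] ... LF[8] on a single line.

Char counts: '$':1, 'A':1, 'C':2, 'a':2, 'b':1, 'c':2
C (first-col start): C('$')=0, C('A')=1, C('C')=2, C('a')=4, C('b')=6, C('c')=7
L[0]='a': occ=0, LF[0]=C('a')+0=4+0=4
L[1]='a': occ=1, LF[1]=C('a')+1=4+1=5
L[2]='c': occ=0, LF[2]=C('c')+0=7+0=7
L[3]='A': occ=0, LF[3]=C('A')+0=1+0=1
L[4]='C': occ=0, LF[4]=C('C')+0=2+0=2
L[5]='$': occ=0, LF[5]=C('$')+0=0+0=0
L[6]='c': occ=1, LF[6]=C('c')+1=7+1=8
L[7]='b': occ=0, LF[7]=C('b')+0=6+0=6
L[8]='C': occ=1, LF[8]=C('C')+1=2+1=3

Answer: 4 5 7 1 2 0 8 6 3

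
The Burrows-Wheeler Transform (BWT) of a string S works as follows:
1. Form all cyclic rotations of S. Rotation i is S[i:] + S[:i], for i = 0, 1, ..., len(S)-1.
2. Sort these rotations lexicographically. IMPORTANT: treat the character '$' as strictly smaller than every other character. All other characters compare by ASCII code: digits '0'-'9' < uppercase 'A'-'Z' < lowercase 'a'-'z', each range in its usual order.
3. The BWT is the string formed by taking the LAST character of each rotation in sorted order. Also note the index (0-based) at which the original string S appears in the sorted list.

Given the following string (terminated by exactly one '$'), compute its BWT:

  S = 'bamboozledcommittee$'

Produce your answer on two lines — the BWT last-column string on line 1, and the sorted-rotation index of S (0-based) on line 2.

All 20 rotations (rotation i = S[i:]+S[:i]):
  rot[0] = bamboozledcommittee$
  rot[1] = amboozledcommittee$b
  rot[2] = mboozledcommittee$ba
  rot[3] = boozledcommittee$bam
  rot[4] = oozledcommittee$bamb
  rot[5] = ozledcommittee$bambo
  rot[6] = zledcommittee$bamboo
  rot[7] = ledcommittee$bambooz
  rot[8] = edcommittee$bamboozl
  rot[9] = dcommittee$bamboozle
  rot[10] = committee$bamboozled
  rot[11] = ommittee$bamboozledc
  rot[12] = mmittee$bamboozledco
  rot[13] = mittee$bamboozledcom
  rot[14] = ittee$bamboozledcomm
  rot[15] = ttee$bamboozledcommi
  rot[16] = tee$bamboozledcommit
  rot[17] = ee$bamboozledcommitt
  rot[18] = e$bamboozledcommitte
  rot[19] = $bamboozledcommittee
Sorted (with $ < everything):
  sorted[0] = $bamboozledcommittee  (last char: 'e')
  sorted[1] = amboozledcommittee$b  (last char: 'b')
  sorted[2] = bamboozledcommittee$  (last char: '$')
  sorted[3] = boozledcommittee$bam  (last char: 'm')
  sorted[4] = committee$bamboozled  (last char: 'd')
  sorted[5] = dcommittee$bamboozle  (last char: 'e')
  sorted[6] = e$bamboozledcommitte  (last char: 'e')
  sorted[7] = edcommittee$bamboozl  (last char: 'l')
  sorted[8] = ee$bamboozledcommitt  (last char: 't')
  sorted[9] = ittee$bamboozledcomm  (last char: 'm')
  sorted[10] = ledcommittee$bambooz  (last char: 'z')
  sorted[11] = mboozledcommittee$ba  (last char: 'a')
  sorted[12] = mittee$bamboozledcom  (last char: 'm')
  sorted[13] = mmittee$bamboozledco  (last char: 'o')
  sorted[14] = ommittee$bamboozledc  (last char: 'c')
  sorted[15] = oozledcommittee$bamb  (last char: 'b')
  sorted[16] = ozledcommittee$bambo  (last char: 'o')
  sorted[17] = tee$bamboozledcommit  (last char: 't')
  sorted[18] = ttee$bamboozledcommi  (last char: 'i')
  sorted[19] = zledcommittee$bamboo  (last char: 'o')
Last column: eb$mdeeltmzamocbotio
Original string S is at sorted index 2

Answer: eb$mdeeltmzamocbotio
2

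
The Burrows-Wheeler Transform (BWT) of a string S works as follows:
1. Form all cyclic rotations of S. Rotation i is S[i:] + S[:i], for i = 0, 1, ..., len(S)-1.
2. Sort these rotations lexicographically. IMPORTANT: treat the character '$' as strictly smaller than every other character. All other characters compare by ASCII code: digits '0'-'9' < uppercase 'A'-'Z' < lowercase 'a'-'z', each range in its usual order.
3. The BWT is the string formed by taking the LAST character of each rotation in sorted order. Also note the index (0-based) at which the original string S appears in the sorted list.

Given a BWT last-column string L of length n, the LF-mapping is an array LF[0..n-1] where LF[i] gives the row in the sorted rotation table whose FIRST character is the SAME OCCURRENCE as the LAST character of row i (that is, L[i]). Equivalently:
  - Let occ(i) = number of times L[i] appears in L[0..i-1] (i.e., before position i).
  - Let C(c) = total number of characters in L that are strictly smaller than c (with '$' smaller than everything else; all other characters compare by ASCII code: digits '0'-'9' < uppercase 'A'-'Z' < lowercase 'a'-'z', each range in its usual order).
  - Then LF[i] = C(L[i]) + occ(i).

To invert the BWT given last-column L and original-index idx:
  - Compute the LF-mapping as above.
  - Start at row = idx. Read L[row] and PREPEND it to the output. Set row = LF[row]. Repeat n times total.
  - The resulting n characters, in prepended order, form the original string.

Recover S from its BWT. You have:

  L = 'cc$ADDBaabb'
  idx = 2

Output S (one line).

Answer: BabcADDabc$

Derivation:
LF mapping: 9 10 0 1 3 4 2 5 6 7 8
Walk LF starting at row 2, prepending L[row]:
  step 1: row=2, L[2]='$', prepend. Next row=LF[2]=0
  step 2: row=0, L[0]='c', prepend. Next row=LF[0]=9
  step 3: row=9, L[9]='b', prepend. Next row=LF[9]=7
  step 4: row=7, L[7]='a', prepend. Next row=LF[7]=5
  step 5: row=5, L[5]='D', prepend. Next row=LF[5]=4
  step 6: row=4, L[4]='D', prepend. Next row=LF[4]=3
  step 7: row=3, L[3]='A', prepend. Next row=LF[3]=1
  step 8: row=1, L[1]='c', prepend. Next row=LF[1]=10
  step 9: row=10, L[10]='b', prepend. Next row=LF[10]=8
  step 10: row=8, L[8]='a', prepend. Next row=LF[8]=6
  step 11: row=6, L[6]='B', prepend. Next row=LF[6]=2
Reversed output: BabcADDabc$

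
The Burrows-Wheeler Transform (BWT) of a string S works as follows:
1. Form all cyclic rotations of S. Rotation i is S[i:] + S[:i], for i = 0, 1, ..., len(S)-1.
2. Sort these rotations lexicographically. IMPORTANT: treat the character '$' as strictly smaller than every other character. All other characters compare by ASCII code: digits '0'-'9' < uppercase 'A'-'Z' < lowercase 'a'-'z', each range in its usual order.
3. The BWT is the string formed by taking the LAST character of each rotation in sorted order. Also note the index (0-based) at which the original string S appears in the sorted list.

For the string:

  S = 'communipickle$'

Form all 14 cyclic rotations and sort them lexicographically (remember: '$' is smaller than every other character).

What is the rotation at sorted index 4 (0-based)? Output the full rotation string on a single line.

Answer: ickle$communip

Derivation:
All 14 rotations (rotation i = S[i:]+S[:i]):
  rot[0] = communipickle$
  rot[1] = ommunipickle$c
  rot[2] = mmunipickle$co
  rot[3] = munipickle$com
  rot[4] = unipickle$comm
  rot[5] = nipickle$commu
  rot[6] = ipickle$commun
  rot[7] = pickle$communi
  rot[8] = ickle$communip
  rot[9] = ckle$communipi
  rot[10] = kle$communipic
  rot[11] = le$communipick
  rot[12] = e$communipickl
  rot[13] = $communipickle
Sorted (with $ < everything):
  sorted[0] = $communipickle
  sorted[1] = ckle$communipi
  sorted[2] = communipickle$
  sorted[3] = e$communipickl
  sorted[4] = ickle$communip
  sorted[5] = ipickle$commun
  sorted[6] = kle$communipic
  sorted[7] = le$communipick
  sorted[8] = mmunipickle$co
  sorted[9] = munipickle$com
  sorted[10] = nipickle$commu
  sorted[11] = ommunipickle$c
  sorted[12] = pickle$communi
  sorted[13] = unipickle$comm
sorted[4] = ickle$communip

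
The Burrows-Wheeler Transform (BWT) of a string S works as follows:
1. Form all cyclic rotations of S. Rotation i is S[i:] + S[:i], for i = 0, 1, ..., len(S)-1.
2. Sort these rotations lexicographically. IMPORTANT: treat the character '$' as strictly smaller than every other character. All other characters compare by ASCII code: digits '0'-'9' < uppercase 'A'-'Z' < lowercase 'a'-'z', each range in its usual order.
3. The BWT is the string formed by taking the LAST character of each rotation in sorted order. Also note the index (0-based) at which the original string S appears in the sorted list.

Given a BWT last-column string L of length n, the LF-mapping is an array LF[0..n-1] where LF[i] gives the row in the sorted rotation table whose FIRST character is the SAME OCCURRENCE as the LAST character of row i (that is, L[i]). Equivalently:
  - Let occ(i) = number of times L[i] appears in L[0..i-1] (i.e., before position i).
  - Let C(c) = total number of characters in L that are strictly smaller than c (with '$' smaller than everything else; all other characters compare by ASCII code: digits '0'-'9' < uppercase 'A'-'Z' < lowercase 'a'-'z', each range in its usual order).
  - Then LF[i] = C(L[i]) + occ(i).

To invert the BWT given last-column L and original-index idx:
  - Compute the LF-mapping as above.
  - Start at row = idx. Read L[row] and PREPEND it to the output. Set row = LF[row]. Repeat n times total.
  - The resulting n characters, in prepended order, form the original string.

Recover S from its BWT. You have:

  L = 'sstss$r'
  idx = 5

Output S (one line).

LF mapping: 2 3 6 4 5 0 1
Walk LF starting at row 5, prepending L[row]:
  step 1: row=5, L[5]='$', prepend. Next row=LF[5]=0
  step 2: row=0, L[0]='s', prepend. Next row=LF[0]=2
  step 3: row=2, L[2]='t', prepend. Next row=LF[2]=6
  step 4: row=6, L[6]='r', prepend. Next row=LF[6]=1
  step 5: row=1, L[1]='s', prepend. Next row=LF[1]=3
  step 6: row=3, L[3]='s', prepend. Next row=LF[3]=4
  step 7: row=4, L[4]='s', prepend. Next row=LF[4]=5
Reversed output: sssrts$

Answer: sssrts$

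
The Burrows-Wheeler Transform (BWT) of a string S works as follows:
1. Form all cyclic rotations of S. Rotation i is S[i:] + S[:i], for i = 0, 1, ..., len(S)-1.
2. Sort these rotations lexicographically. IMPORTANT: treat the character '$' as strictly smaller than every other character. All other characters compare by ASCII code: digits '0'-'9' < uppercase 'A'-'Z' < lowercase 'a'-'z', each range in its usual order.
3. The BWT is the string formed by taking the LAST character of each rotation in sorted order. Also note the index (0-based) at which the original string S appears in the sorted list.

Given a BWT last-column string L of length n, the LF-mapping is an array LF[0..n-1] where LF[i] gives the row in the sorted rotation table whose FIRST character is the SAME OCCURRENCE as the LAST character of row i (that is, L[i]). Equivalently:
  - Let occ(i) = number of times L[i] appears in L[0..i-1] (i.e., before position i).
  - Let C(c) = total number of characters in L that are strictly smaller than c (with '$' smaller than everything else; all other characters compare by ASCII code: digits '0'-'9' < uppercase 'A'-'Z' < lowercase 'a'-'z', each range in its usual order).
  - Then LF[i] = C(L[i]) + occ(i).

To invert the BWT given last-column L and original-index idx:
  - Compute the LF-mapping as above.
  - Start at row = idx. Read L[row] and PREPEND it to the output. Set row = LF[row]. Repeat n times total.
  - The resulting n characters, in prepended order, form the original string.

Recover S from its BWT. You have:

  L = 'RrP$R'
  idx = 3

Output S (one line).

LF mapping: 2 4 1 0 3
Walk LF starting at row 3, prepending L[row]:
  step 1: row=3, L[3]='$', prepend. Next row=LF[3]=0
  step 2: row=0, L[0]='R', prepend. Next row=LF[0]=2
  step 3: row=2, L[2]='P', prepend. Next row=LF[2]=1
  step 4: row=1, L[1]='r', prepend. Next row=LF[1]=4
  step 5: row=4, L[4]='R', prepend. Next row=LF[4]=3
Reversed output: RrPR$

Answer: RrPR$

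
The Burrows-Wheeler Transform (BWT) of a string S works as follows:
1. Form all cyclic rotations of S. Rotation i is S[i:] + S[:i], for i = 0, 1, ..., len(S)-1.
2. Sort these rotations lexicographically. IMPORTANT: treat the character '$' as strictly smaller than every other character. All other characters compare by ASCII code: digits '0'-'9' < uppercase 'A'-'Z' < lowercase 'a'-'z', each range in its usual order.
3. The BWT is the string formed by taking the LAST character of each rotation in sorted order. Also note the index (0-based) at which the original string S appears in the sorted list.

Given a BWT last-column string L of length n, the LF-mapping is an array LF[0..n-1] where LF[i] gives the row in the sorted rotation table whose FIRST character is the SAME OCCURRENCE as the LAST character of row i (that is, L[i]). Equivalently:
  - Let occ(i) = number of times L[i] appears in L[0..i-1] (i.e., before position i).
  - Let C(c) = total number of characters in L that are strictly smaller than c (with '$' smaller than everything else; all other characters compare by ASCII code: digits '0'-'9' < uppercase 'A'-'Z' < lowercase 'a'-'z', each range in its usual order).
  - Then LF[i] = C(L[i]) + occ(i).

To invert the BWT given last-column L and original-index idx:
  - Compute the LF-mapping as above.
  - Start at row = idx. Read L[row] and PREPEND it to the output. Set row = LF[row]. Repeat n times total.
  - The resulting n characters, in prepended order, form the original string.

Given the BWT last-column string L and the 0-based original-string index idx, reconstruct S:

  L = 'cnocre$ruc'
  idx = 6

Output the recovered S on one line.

LF mapping: 1 5 6 2 7 4 0 8 9 3
Walk LF starting at row 6, prepending L[row]:
  step 1: row=6, L[6]='$', prepend. Next row=LF[6]=0
  step 2: row=0, L[0]='c', prepend. Next row=LF[0]=1
  step 3: row=1, L[1]='n', prepend. Next row=LF[1]=5
  step 4: row=5, L[5]='e', prepend. Next row=LF[5]=4
  step 5: row=4, L[4]='r', prepend. Next row=LF[4]=7
  step 6: row=7, L[7]='r', prepend. Next row=LF[7]=8
  step 7: row=8, L[8]='u', prepend. Next row=LF[8]=9
  step 8: row=9, L[9]='c', prepend. Next row=LF[9]=3
  step 9: row=3, L[3]='c', prepend. Next row=LF[3]=2
  step 10: row=2, L[2]='o', prepend. Next row=LF[2]=6
Reversed output: occurrenc$

Answer: occurrenc$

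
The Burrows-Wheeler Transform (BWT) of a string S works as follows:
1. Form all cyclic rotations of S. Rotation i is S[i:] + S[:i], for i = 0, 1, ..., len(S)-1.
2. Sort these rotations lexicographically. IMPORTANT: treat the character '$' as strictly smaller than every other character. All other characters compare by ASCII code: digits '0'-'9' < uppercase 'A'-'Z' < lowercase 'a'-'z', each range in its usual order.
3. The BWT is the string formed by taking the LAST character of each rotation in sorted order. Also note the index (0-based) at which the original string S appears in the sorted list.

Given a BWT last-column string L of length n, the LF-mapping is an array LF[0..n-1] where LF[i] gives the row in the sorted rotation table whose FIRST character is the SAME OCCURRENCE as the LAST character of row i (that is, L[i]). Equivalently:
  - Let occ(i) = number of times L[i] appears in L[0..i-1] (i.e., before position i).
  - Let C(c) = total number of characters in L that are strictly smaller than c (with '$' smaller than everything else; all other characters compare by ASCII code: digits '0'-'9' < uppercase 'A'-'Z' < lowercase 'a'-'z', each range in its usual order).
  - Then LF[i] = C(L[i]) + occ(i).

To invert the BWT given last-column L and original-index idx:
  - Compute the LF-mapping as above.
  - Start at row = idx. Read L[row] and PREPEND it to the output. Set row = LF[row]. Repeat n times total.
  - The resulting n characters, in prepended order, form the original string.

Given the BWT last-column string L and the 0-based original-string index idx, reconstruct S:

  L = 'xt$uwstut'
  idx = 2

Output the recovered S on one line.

LF mapping: 8 2 0 5 7 1 3 6 4
Walk LF starting at row 2, prepending L[row]:
  step 1: row=2, L[2]='$', prepend. Next row=LF[2]=0
  step 2: row=0, L[0]='x', prepend. Next row=LF[0]=8
  step 3: row=8, L[8]='t', prepend. Next row=LF[8]=4
  step 4: row=4, L[4]='w', prepend. Next row=LF[4]=7
  step 5: row=7, L[7]='u', prepend. Next row=LF[7]=6
  step 6: row=6, L[6]='t', prepend. Next row=LF[6]=3
  step 7: row=3, L[3]='u', prepend. Next row=LF[3]=5
  step 8: row=5, L[5]='s', prepend. Next row=LF[5]=1
  step 9: row=1, L[1]='t', prepend. Next row=LF[1]=2
Reversed output: tsutuwtx$

Answer: tsutuwtx$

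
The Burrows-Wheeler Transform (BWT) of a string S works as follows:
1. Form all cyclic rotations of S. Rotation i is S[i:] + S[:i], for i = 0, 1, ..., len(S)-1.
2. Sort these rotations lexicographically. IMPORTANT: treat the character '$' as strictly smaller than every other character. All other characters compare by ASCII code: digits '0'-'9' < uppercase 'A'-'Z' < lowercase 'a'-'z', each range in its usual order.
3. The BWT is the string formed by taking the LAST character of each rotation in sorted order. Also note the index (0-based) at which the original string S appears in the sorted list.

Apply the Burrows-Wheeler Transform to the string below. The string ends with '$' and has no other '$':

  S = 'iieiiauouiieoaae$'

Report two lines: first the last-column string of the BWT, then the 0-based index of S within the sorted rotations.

Answer: eoaiaiiiiie$ueuoa
11

Derivation:
All 17 rotations (rotation i = S[i:]+S[:i]):
  rot[0] = iieiiauouiieoaae$
  rot[1] = ieiiauouiieoaae$i
  rot[2] = eiiauouiieoaae$ii
  rot[3] = iiauouiieoaae$iie
  rot[4] = iauouiieoaae$iiei
  rot[5] = auouiieoaae$iieii
  rot[6] = uouiieoaae$iieiia
  rot[7] = ouiieoaae$iieiiau
  rot[8] = uiieoaae$iieiiauo
  rot[9] = iieoaae$iieiiauou
  rot[10] = ieoaae$iieiiauoui
  rot[11] = eoaae$iieiiauouii
  rot[12] = oaae$iieiiauouiie
  rot[13] = aae$iieiiauouiieo
  rot[14] = ae$iieiiauouiieoa
  rot[15] = e$iieiiauouiieoaa
  rot[16] = $iieiiauouiieoaae
Sorted (with $ < everything):
  sorted[0] = $iieiiauouiieoaae  (last char: 'e')
  sorted[1] = aae$iieiiauouiieo  (last char: 'o')
  sorted[2] = ae$iieiiauouiieoa  (last char: 'a')
  sorted[3] = auouiieoaae$iieii  (last char: 'i')
  sorted[4] = e$iieiiauouiieoaa  (last char: 'a')
  sorted[5] = eiiauouiieoaae$ii  (last char: 'i')
  sorted[6] = eoaae$iieiiauouii  (last char: 'i')
  sorted[7] = iauouiieoaae$iiei  (last char: 'i')
  sorted[8] = ieiiauouiieoaae$i  (last char: 'i')
  sorted[9] = ieoaae$iieiiauoui  (last char: 'i')
  sorted[10] = iiauouiieoaae$iie  (last char: 'e')
  sorted[11] = iieiiauouiieoaae$  (last char: '$')
  sorted[12] = iieoaae$iieiiauou  (last char: 'u')
  sorted[13] = oaae$iieiiauouiie  (last char: 'e')
  sorted[14] = ouiieoaae$iieiiau  (last char: 'u')
  sorted[15] = uiieoaae$iieiiauo  (last char: 'o')
  sorted[16] = uouiieoaae$iieiia  (last char: 'a')
Last column: eoaiaiiiiie$ueuoa
Original string S is at sorted index 11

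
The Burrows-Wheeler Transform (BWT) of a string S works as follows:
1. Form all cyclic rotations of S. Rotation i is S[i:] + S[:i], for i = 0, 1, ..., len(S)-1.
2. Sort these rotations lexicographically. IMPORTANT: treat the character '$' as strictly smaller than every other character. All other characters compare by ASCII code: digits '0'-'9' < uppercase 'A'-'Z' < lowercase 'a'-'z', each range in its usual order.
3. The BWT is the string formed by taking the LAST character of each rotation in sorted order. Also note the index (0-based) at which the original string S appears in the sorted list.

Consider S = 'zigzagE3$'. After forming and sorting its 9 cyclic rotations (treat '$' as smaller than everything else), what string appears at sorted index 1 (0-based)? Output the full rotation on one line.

Answer: 3$zigzagE

Derivation:
All 9 rotations (rotation i = S[i:]+S[:i]):
  rot[0] = zigzagE3$
  rot[1] = igzagE3$z
  rot[2] = gzagE3$zi
  rot[3] = zagE3$zig
  rot[4] = agE3$zigz
  rot[5] = gE3$zigza
  rot[6] = E3$zigzag
  rot[7] = 3$zigzagE
  rot[8] = $zigzagE3
Sorted (with $ < everything):
  sorted[0] = $zigzagE3
  sorted[1] = 3$zigzagE
  sorted[2] = E3$zigzag
  sorted[3] = agE3$zigz
  sorted[4] = gE3$zigza
  sorted[5] = gzagE3$zi
  sorted[6] = igzagE3$z
  sorted[7] = zagE3$zig
  sorted[8] = zigzagE3$
sorted[1] = 3$zigzagE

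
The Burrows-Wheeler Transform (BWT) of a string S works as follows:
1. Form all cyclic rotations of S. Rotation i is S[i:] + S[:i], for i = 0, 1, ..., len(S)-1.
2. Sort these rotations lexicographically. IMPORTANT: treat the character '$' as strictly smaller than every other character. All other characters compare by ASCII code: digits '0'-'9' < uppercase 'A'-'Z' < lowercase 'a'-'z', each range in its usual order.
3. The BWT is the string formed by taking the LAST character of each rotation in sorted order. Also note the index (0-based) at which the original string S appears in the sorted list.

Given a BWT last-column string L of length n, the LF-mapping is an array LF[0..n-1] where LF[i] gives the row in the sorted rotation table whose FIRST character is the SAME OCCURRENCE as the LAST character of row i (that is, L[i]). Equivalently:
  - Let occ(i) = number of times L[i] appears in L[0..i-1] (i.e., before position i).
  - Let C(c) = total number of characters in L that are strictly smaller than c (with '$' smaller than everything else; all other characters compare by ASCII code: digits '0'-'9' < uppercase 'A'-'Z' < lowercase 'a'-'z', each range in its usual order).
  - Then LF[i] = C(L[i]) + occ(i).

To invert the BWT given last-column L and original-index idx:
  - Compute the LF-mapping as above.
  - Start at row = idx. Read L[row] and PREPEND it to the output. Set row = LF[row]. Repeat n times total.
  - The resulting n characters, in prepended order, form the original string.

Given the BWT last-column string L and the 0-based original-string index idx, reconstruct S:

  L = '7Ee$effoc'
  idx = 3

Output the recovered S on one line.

Answer: coffeeE7$

Derivation:
LF mapping: 1 2 4 0 5 6 7 8 3
Walk LF starting at row 3, prepending L[row]:
  step 1: row=3, L[3]='$', prepend. Next row=LF[3]=0
  step 2: row=0, L[0]='7', prepend. Next row=LF[0]=1
  step 3: row=1, L[1]='E', prepend. Next row=LF[1]=2
  step 4: row=2, L[2]='e', prepend. Next row=LF[2]=4
  step 5: row=4, L[4]='e', prepend. Next row=LF[4]=5
  step 6: row=5, L[5]='f', prepend. Next row=LF[5]=6
  step 7: row=6, L[6]='f', prepend. Next row=LF[6]=7
  step 8: row=7, L[7]='o', prepend. Next row=LF[7]=8
  step 9: row=8, L[8]='c', prepend. Next row=LF[8]=3
Reversed output: coffeeE7$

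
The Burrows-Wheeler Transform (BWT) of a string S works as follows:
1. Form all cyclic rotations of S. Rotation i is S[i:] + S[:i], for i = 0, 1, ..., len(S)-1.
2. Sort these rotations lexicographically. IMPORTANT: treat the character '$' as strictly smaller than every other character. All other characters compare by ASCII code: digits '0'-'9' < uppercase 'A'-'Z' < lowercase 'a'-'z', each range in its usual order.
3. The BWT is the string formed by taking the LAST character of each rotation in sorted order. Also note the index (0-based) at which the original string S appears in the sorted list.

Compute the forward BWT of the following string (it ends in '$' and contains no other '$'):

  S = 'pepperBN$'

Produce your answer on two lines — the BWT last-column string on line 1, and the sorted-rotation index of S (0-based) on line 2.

All 9 rotations (rotation i = S[i:]+S[:i]):
  rot[0] = pepperBN$
  rot[1] = epperBN$p
  rot[2] = pperBN$pe
  rot[3] = perBN$pep
  rot[4] = erBN$pepp
  rot[5] = rBN$peppe
  rot[6] = BN$pepper
  rot[7] = N$pepperB
  rot[8] = $pepperBN
Sorted (with $ < everything):
  sorted[0] = $pepperBN  (last char: 'N')
  sorted[1] = BN$pepper  (last char: 'r')
  sorted[2] = N$pepperB  (last char: 'B')
  sorted[3] = epperBN$p  (last char: 'p')
  sorted[4] = erBN$pepp  (last char: 'p')
  sorted[5] = pepperBN$  (last char: '$')
  sorted[6] = perBN$pep  (last char: 'p')
  sorted[7] = pperBN$pe  (last char: 'e')
  sorted[8] = rBN$peppe  (last char: 'e')
Last column: NrBpp$pee
Original string S is at sorted index 5

Answer: NrBpp$pee
5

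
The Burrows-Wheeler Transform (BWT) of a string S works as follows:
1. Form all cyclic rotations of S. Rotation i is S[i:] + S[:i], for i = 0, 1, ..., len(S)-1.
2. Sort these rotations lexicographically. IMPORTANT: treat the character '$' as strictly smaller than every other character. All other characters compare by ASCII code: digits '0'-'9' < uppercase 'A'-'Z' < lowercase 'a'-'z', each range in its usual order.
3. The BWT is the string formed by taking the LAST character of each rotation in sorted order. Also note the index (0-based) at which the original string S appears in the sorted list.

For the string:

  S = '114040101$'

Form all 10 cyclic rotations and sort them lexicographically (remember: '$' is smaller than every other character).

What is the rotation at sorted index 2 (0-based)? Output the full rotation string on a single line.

Answer: 0101$11404

Derivation:
All 10 rotations (rotation i = S[i:]+S[:i]):
  rot[0] = 114040101$
  rot[1] = 14040101$1
  rot[2] = 4040101$11
  rot[3] = 040101$114
  rot[4] = 40101$1140
  rot[5] = 0101$11404
  rot[6] = 101$114040
  rot[7] = 01$1140401
  rot[8] = 1$11404010
  rot[9] = $114040101
Sorted (with $ < everything):
  sorted[0] = $114040101
  sorted[1] = 01$1140401
  sorted[2] = 0101$11404
  sorted[3] = 040101$114
  sorted[4] = 1$11404010
  sorted[5] = 101$114040
  sorted[6] = 114040101$
  sorted[7] = 14040101$1
  sorted[8] = 40101$1140
  sorted[9] = 4040101$11
sorted[2] = 0101$11404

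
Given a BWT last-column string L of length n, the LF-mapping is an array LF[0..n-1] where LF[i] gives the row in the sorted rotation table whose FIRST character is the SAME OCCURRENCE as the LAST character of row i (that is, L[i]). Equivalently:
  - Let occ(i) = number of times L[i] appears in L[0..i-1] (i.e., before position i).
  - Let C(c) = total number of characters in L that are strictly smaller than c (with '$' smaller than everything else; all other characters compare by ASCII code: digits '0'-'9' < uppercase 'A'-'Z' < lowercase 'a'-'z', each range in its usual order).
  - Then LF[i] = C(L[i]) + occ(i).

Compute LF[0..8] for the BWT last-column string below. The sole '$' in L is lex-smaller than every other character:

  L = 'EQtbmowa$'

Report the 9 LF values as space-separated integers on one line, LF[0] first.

Answer: 1 2 7 4 5 6 8 3 0

Derivation:
Char counts: '$':1, 'E':1, 'Q':1, 'a':1, 'b':1, 'm':1, 'o':1, 't':1, 'w':1
C (first-col start): C('$')=0, C('E')=1, C('Q')=2, C('a')=3, C('b')=4, C('m')=5, C('o')=6, C('t')=7, C('w')=8
L[0]='E': occ=0, LF[0]=C('E')+0=1+0=1
L[1]='Q': occ=0, LF[1]=C('Q')+0=2+0=2
L[2]='t': occ=0, LF[2]=C('t')+0=7+0=7
L[3]='b': occ=0, LF[3]=C('b')+0=4+0=4
L[4]='m': occ=0, LF[4]=C('m')+0=5+0=5
L[5]='o': occ=0, LF[5]=C('o')+0=6+0=6
L[6]='w': occ=0, LF[6]=C('w')+0=8+0=8
L[7]='a': occ=0, LF[7]=C('a')+0=3+0=3
L[8]='$': occ=0, LF[8]=C('$')+0=0+0=0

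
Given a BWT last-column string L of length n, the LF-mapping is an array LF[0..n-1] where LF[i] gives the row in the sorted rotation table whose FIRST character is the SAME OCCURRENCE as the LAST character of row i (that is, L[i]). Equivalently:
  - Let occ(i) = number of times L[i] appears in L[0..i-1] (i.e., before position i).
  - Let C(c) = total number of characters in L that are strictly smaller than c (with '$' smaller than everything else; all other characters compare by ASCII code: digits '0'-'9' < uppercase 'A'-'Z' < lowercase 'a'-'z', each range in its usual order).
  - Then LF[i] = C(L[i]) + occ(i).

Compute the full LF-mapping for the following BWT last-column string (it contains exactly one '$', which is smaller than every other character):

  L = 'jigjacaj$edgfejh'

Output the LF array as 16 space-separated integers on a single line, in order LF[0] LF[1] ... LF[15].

Char counts: '$':1, 'a':2, 'c':1, 'd':1, 'e':2, 'f':1, 'g':2, 'h':1, 'i':1, 'j':4
C (first-col start): C('$')=0, C('a')=1, C('c')=3, C('d')=4, C('e')=5, C('f')=7, C('g')=8, C('h')=10, C('i')=11, C('j')=12
L[0]='j': occ=0, LF[0]=C('j')+0=12+0=12
L[1]='i': occ=0, LF[1]=C('i')+0=11+0=11
L[2]='g': occ=0, LF[2]=C('g')+0=8+0=8
L[3]='j': occ=1, LF[3]=C('j')+1=12+1=13
L[4]='a': occ=0, LF[4]=C('a')+0=1+0=1
L[5]='c': occ=0, LF[5]=C('c')+0=3+0=3
L[6]='a': occ=1, LF[6]=C('a')+1=1+1=2
L[7]='j': occ=2, LF[7]=C('j')+2=12+2=14
L[8]='$': occ=0, LF[8]=C('$')+0=0+0=0
L[9]='e': occ=0, LF[9]=C('e')+0=5+0=5
L[10]='d': occ=0, LF[10]=C('d')+0=4+0=4
L[11]='g': occ=1, LF[11]=C('g')+1=8+1=9
L[12]='f': occ=0, LF[12]=C('f')+0=7+0=7
L[13]='e': occ=1, LF[13]=C('e')+1=5+1=6
L[14]='j': occ=3, LF[14]=C('j')+3=12+3=15
L[15]='h': occ=0, LF[15]=C('h')+0=10+0=10

Answer: 12 11 8 13 1 3 2 14 0 5 4 9 7 6 15 10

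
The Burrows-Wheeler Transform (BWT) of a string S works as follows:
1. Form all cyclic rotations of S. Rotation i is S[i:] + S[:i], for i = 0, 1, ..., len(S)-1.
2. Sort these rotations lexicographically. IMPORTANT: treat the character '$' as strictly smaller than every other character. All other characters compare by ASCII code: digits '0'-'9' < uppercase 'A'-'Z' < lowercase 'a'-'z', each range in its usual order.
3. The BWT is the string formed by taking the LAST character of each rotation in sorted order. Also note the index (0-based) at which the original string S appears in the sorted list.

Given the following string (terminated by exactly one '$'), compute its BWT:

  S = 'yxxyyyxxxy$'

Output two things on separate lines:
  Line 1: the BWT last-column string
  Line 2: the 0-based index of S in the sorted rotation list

All 11 rotations (rotation i = S[i:]+S[:i]):
  rot[0] = yxxyyyxxxy$
  rot[1] = xxyyyxxxy$y
  rot[2] = xyyyxxxy$yx
  rot[3] = yyyxxxy$yxx
  rot[4] = yyxxxy$yxxy
  rot[5] = yxxxy$yxxyy
  rot[6] = xxxy$yxxyyy
  rot[7] = xxy$yxxyyyx
  rot[8] = xy$yxxyyyxx
  rot[9] = y$yxxyyyxxx
  rot[10] = $yxxyyyxxxy
Sorted (with $ < everything):
  sorted[0] = $yxxyyyxxxy  (last char: 'y')
  sorted[1] = xxxy$yxxyyy  (last char: 'y')
  sorted[2] = xxy$yxxyyyx  (last char: 'x')
  sorted[3] = xxyyyxxxy$y  (last char: 'y')
  sorted[4] = xy$yxxyyyxx  (last char: 'x')
  sorted[5] = xyyyxxxy$yx  (last char: 'x')
  sorted[6] = y$yxxyyyxxx  (last char: 'x')
  sorted[7] = yxxxy$yxxyy  (last char: 'y')
  sorted[8] = yxxyyyxxxy$  (last char: '$')
  sorted[9] = yyxxxy$yxxy  (last char: 'y')
  sorted[10] = yyyxxxy$yxx  (last char: 'x')
Last column: yyxyxxxy$yx
Original string S is at sorted index 8

Answer: yyxyxxxy$yx
8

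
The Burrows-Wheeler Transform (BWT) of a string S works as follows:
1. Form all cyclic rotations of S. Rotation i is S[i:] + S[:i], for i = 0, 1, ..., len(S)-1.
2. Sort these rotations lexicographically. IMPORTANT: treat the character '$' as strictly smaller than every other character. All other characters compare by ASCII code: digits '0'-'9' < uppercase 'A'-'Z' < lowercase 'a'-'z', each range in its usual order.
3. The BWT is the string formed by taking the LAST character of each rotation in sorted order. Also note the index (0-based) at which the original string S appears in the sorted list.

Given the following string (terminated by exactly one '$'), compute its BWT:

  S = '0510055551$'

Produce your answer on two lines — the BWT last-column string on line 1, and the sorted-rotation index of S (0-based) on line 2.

All 11 rotations (rotation i = S[i:]+S[:i]):
  rot[0] = 0510055551$
  rot[1] = 510055551$0
  rot[2] = 10055551$05
  rot[3] = 0055551$051
  rot[4] = 055551$0510
  rot[5] = 55551$05100
  rot[6] = 5551$051005
  rot[7] = 551$0510055
  rot[8] = 51$05100555
  rot[9] = 1$051005555
  rot[10] = $0510055551
Sorted (with $ < everything):
  sorted[0] = $0510055551  (last char: '1')
  sorted[1] = 0055551$051  (last char: '1')
  sorted[2] = 0510055551$  (last char: '$')
  sorted[3] = 055551$0510  (last char: '0')
  sorted[4] = 1$051005555  (last char: '5')
  sorted[5] = 10055551$05  (last char: '5')
  sorted[6] = 51$05100555  (last char: '5')
  sorted[7] = 510055551$0  (last char: '0')
  sorted[8] = 551$0510055  (last char: '5')
  sorted[9] = 5551$051005  (last char: '5')
  sorted[10] = 55551$05100  (last char: '0')
Last column: 11$05550550
Original string S is at sorted index 2

Answer: 11$05550550
2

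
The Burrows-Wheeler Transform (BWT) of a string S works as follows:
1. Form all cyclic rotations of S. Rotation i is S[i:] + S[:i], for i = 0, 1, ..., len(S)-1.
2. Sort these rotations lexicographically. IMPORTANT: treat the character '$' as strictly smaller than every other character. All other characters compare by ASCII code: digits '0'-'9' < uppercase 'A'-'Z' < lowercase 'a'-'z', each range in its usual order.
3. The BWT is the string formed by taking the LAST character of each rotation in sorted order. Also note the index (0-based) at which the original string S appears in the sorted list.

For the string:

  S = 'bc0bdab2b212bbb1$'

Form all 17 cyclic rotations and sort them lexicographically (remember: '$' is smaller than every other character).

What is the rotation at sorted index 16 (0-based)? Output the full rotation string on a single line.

All 17 rotations (rotation i = S[i:]+S[:i]):
  rot[0] = bc0bdab2b212bbb1$
  rot[1] = c0bdab2b212bbb1$b
  rot[2] = 0bdab2b212bbb1$bc
  rot[3] = bdab2b212bbb1$bc0
  rot[4] = dab2b212bbb1$bc0b
  rot[5] = ab2b212bbb1$bc0bd
  rot[6] = b2b212bbb1$bc0bda
  rot[7] = 2b212bbb1$bc0bdab
  rot[8] = b212bbb1$bc0bdab2
  rot[9] = 212bbb1$bc0bdab2b
  rot[10] = 12bbb1$bc0bdab2b2
  rot[11] = 2bbb1$bc0bdab2b21
  rot[12] = bbb1$bc0bdab2b212
  rot[13] = bb1$bc0bdab2b212b
  rot[14] = b1$bc0bdab2b212bb
  rot[15] = 1$bc0bdab2b212bbb
  rot[16] = $bc0bdab2b212bbb1
Sorted (with $ < everything):
  sorted[0] = $bc0bdab2b212bbb1
  sorted[1] = 0bdab2b212bbb1$bc
  sorted[2] = 1$bc0bdab2b212bbb
  sorted[3] = 12bbb1$bc0bdab2b2
  sorted[4] = 212bbb1$bc0bdab2b
  sorted[5] = 2b212bbb1$bc0bdab
  sorted[6] = 2bbb1$bc0bdab2b21
  sorted[7] = ab2b212bbb1$bc0bd
  sorted[8] = b1$bc0bdab2b212bb
  sorted[9] = b212bbb1$bc0bdab2
  sorted[10] = b2b212bbb1$bc0bda
  sorted[11] = bb1$bc0bdab2b212b
  sorted[12] = bbb1$bc0bdab2b212
  sorted[13] = bc0bdab2b212bbb1$
  sorted[14] = bdab2b212bbb1$bc0
  sorted[15] = c0bdab2b212bbb1$b
  sorted[16] = dab2b212bbb1$bc0b
sorted[16] = dab2b212bbb1$bc0b

Answer: dab2b212bbb1$bc0b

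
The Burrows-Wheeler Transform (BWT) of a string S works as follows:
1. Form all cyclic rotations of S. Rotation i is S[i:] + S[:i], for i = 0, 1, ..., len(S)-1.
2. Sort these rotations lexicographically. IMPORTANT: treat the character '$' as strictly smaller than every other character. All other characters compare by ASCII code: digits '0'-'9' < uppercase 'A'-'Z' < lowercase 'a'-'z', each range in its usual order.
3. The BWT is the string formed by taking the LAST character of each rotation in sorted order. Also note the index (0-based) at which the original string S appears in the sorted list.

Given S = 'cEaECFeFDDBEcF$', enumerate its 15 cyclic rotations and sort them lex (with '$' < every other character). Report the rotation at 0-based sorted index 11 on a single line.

All 15 rotations (rotation i = S[i:]+S[:i]):
  rot[0] = cEaECFeFDDBEcF$
  rot[1] = EaECFeFDDBEcF$c
  rot[2] = aECFeFDDBEcF$cE
  rot[3] = ECFeFDDBEcF$cEa
  rot[4] = CFeFDDBEcF$cEaE
  rot[5] = FeFDDBEcF$cEaEC
  rot[6] = eFDDBEcF$cEaECF
  rot[7] = FDDBEcF$cEaECFe
  rot[8] = DDBEcF$cEaECFeF
  rot[9] = DBEcF$cEaECFeFD
  rot[10] = BEcF$cEaECFeFDD
  rot[11] = EcF$cEaECFeFDDB
  rot[12] = cF$cEaECFeFDDBE
  rot[13] = F$cEaECFeFDDBEc
  rot[14] = $cEaECFeFDDBEcF
Sorted (with $ < everything):
  sorted[0] = $cEaECFeFDDBEcF
  sorted[1] = BEcF$cEaECFeFDD
  sorted[2] = CFeFDDBEcF$cEaE
  sorted[3] = DBEcF$cEaECFeFD
  sorted[4] = DDBEcF$cEaECFeF
  sorted[5] = ECFeFDDBEcF$cEa
  sorted[6] = EaECFeFDDBEcF$c
  sorted[7] = EcF$cEaECFeFDDB
  sorted[8] = F$cEaECFeFDDBEc
  sorted[9] = FDDBEcF$cEaECFe
  sorted[10] = FeFDDBEcF$cEaEC
  sorted[11] = aECFeFDDBEcF$cE
  sorted[12] = cEaECFeFDDBEcF$
  sorted[13] = cF$cEaECFeFDDBE
  sorted[14] = eFDDBEcF$cEaECF
sorted[11] = aECFeFDDBEcF$cE

Answer: aECFeFDDBEcF$cE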